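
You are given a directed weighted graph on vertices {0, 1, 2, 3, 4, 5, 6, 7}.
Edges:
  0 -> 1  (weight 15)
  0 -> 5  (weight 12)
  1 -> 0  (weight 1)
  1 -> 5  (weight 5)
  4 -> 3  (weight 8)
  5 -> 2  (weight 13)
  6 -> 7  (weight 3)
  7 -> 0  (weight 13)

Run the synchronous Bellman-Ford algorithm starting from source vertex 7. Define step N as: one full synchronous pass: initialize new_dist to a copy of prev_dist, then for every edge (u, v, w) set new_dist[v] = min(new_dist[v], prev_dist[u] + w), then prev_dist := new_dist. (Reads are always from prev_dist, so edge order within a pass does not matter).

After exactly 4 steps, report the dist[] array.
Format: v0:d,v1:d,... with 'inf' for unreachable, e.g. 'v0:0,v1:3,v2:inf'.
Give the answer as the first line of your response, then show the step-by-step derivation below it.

v0:13,v1:28,v2:38,v3:inf,v4:inf,v5:25,v6:inf,v7:0

step 1: dist = v0:13,v1:inf,v2:inf,v3:inf,v4:inf,v5:inf,v6:inf,v7:0
step 2: dist = v0:13,v1:28,v2:inf,v3:inf,v4:inf,v5:25,v6:inf,v7:0
step 3: dist = v0:13,v1:28,v2:38,v3:inf,v4:inf,v5:25,v6:inf,v7:0
step 4: dist = v0:13,v1:28,v2:38,v3:inf,v4:inf,v5:25,v6:inf,v7:0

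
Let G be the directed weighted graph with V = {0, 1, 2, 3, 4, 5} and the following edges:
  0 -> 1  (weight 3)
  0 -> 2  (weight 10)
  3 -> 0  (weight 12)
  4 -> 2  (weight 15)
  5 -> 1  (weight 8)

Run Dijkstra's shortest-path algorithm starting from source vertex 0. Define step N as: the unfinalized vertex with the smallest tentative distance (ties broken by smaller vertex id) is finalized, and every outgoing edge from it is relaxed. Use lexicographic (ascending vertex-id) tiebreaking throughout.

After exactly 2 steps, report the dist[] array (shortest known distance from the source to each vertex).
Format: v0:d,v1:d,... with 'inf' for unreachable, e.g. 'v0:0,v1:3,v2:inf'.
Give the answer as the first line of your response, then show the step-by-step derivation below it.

v0:0,v1:3,v2:10,v3:inf,v4:inf,v5:inf

step 1: dist = v0:0,v1:3,v2:10,v3:inf,v4:inf,v5:inf
step 2: dist = v0:0,v1:3,v2:10,v3:inf,v4:inf,v5:inf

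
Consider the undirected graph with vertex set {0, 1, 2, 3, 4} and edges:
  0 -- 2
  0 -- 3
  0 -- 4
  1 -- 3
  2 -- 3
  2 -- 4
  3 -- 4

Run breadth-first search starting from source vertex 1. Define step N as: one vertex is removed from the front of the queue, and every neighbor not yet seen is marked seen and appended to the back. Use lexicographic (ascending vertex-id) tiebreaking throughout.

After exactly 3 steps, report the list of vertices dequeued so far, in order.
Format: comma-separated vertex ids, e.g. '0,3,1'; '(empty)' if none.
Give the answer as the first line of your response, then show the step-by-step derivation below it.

1,3,0

step 1: dequeue 1; queue=[3]; order=1
step 2: dequeue 3; queue=[0,2,4]; order=1,3
step 3: dequeue 0; queue=[2,4]; order=1,3,0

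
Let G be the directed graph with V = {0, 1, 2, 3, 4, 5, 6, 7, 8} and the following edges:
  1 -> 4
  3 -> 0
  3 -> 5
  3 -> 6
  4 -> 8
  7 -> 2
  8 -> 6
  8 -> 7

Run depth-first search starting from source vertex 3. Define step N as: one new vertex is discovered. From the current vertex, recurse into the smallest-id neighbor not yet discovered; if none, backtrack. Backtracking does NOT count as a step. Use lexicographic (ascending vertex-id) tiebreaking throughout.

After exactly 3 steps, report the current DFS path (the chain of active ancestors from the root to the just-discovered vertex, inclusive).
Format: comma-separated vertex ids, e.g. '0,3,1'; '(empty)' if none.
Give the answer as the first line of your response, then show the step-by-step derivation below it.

3,5

step 1: discover 3; path=3; order=3
step 2: discover 0; path=3>0; order=3,0
step 3: discover 5; path=3>5; order=3,0,5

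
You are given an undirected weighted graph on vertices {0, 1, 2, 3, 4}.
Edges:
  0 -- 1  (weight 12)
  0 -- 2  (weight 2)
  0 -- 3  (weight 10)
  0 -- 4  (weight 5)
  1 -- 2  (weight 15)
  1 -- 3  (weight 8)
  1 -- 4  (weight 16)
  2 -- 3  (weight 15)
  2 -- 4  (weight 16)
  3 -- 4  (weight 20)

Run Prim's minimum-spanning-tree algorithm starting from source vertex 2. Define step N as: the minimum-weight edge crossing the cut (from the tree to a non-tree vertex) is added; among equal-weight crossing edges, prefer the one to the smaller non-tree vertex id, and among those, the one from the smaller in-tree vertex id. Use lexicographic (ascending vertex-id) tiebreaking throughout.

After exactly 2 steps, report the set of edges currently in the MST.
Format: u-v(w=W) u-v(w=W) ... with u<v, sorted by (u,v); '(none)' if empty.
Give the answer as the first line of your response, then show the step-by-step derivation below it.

0-2(w=2) 0-4(w=5)

step 1: add edge 0-2 (w=2); MST = {0-2(w=2)}
step 2: add edge 0-4 (w=5); MST = {0-2(w=2) 0-4(w=5)}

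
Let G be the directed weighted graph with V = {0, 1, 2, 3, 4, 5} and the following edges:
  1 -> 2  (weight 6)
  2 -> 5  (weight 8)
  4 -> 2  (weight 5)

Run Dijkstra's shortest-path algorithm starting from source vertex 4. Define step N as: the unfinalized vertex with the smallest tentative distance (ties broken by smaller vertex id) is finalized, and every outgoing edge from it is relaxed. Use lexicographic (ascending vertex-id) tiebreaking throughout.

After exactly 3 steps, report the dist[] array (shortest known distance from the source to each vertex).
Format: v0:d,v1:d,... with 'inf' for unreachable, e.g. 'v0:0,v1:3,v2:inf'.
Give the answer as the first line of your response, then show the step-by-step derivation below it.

v0:inf,v1:inf,v2:5,v3:inf,v4:0,v5:13

step 1: dist = v0:inf,v1:inf,v2:5,v3:inf,v4:0,v5:inf
step 2: dist = v0:inf,v1:inf,v2:5,v3:inf,v4:0,v5:13
step 3: dist = v0:inf,v1:inf,v2:5,v3:inf,v4:0,v5:13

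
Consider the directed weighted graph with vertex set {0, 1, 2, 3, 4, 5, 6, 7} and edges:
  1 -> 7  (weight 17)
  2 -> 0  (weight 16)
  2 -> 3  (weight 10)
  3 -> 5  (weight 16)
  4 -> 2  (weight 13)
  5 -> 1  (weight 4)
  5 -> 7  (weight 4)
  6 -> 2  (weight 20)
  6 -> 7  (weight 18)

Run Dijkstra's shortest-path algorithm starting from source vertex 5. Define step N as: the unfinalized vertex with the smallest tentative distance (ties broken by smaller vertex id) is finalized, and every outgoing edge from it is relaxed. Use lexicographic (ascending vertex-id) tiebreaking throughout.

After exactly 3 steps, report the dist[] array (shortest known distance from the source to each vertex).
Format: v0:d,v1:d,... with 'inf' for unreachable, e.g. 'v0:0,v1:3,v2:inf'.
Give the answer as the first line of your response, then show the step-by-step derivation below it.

v0:inf,v1:4,v2:inf,v3:inf,v4:inf,v5:0,v6:inf,v7:4

step 1: dist = v0:inf,v1:4,v2:inf,v3:inf,v4:inf,v5:0,v6:inf,v7:4
step 2: dist = v0:inf,v1:4,v2:inf,v3:inf,v4:inf,v5:0,v6:inf,v7:4
step 3: dist = v0:inf,v1:4,v2:inf,v3:inf,v4:inf,v5:0,v6:inf,v7:4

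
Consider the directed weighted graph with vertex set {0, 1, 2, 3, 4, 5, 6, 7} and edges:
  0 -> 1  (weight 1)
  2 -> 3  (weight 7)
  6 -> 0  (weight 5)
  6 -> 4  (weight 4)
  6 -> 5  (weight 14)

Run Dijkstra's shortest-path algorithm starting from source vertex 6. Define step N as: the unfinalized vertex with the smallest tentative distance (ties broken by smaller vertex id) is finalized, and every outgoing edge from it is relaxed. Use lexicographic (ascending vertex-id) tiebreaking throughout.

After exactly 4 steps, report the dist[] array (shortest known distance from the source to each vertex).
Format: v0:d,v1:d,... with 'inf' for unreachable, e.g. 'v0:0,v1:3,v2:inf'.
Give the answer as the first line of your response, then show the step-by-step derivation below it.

v0:5,v1:6,v2:inf,v3:inf,v4:4,v5:14,v6:0,v7:inf

step 1: dist = v0:5,v1:inf,v2:inf,v3:inf,v4:4,v5:14,v6:0,v7:inf
step 2: dist = v0:5,v1:inf,v2:inf,v3:inf,v4:4,v5:14,v6:0,v7:inf
step 3: dist = v0:5,v1:6,v2:inf,v3:inf,v4:4,v5:14,v6:0,v7:inf
step 4: dist = v0:5,v1:6,v2:inf,v3:inf,v4:4,v5:14,v6:0,v7:inf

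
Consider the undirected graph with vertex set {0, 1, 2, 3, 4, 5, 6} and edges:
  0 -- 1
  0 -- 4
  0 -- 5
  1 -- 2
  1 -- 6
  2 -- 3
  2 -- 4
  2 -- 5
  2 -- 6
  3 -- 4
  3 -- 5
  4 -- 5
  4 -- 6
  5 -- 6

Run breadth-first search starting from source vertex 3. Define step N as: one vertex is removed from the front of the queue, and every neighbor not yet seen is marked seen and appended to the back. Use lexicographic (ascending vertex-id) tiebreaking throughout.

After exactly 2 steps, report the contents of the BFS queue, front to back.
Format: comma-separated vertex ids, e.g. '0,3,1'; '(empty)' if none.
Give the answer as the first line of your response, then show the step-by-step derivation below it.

4,5,1,6

step 1: dequeue 3; queue=[2,4,5]; order=3
step 2: dequeue 2; queue=[4,5,1,6]; order=3,2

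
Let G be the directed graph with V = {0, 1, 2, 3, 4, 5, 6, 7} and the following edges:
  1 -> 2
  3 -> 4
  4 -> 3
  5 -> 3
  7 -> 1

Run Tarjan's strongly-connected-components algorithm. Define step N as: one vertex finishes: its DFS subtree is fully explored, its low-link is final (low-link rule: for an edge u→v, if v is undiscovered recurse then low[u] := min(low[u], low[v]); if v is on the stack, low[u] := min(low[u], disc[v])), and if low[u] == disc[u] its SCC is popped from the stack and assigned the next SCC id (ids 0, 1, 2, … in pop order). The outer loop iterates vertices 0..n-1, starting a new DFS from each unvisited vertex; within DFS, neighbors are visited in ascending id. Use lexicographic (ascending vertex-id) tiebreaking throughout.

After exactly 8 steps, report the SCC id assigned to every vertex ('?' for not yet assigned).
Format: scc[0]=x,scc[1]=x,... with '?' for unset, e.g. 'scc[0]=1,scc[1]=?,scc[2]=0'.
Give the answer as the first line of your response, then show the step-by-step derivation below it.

scc[0]=0,scc[1]=2,scc[2]=1,scc[3]=3,scc[4]=3,scc[5]=4,scc[6]=5,scc[7]=6

step 1: low=(low[0]=0,low[1]=?,low[2]=?,low[3]=?,low[4]=?,low[5]=?,low[6]=?,low[7]=?); scc=(scc[0]=0,scc[1]=?,scc[2]=?,scc[3]=?,scc[4]=?,scc[5]=?,scc[6]=?,scc[7]=?)
step 2: low=(low[0]=0,low[1]=1,low[2]=2,low[3]=?,low[4]=?,low[5]=?,low[6]=?,low[7]=?); scc=(scc[0]=0,scc[1]=?,scc[2]=1,scc[3]=?,scc[4]=?,scc[5]=?,scc[6]=?,scc[7]=?)
step 3: low=(low[0]=0,low[1]=1,low[2]=2,low[3]=?,low[4]=?,low[5]=?,low[6]=?,low[7]=?); scc=(scc[0]=0,scc[1]=2,scc[2]=1,scc[3]=?,scc[4]=?,scc[5]=?,scc[6]=?,scc[7]=?)
step 4: low=(low[0]=0,low[1]=1,low[2]=2,low[3]=3,low[4]=3,low[5]=?,low[6]=?,low[7]=?); scc=(scc[0]=0,scc[1]=2,scc[2]=1,scc[3]=?,scc[4]=?,scc[5]=?,scc[6]=?,scc[7]=?)
step 5: low=(low[0]=0,low[1]=1,low[2]=2,low[3]=3,low[4]=3,low[5]=?,low[6]=?,low[7]=?); scc=(scc[0]=0,scc[1]=2,scc[2]=1,scc[3]=3,scc[4]=3,scc[5]=?,scc[6]=?,scc[7]=?)
step 6: low=(low[0]=0,low[1]=1,low[2]=2,low[3]=3,low[4]=3,low[5]=5,low[6]=?,low[7]=?); scc=(scc[0]=0,scc[1]=2,scc[2]=1,scc[3]=3,scc[4]=3,scc[5]=4,scc[6]=?,scc[7]=?)
step 7: low=(low[0]=0,low[1]=1,low[2]=2,low[3]=3,low[4]=3,low[5]=5,low[6]=6,low[7]=?); scc=(scc[0]=0,scc[1]=2,scc[2]=1,scc[3]=3,scc[4]=3,scc[5]=4,scc[6]=5,scc[7]=?)
step 8: low=(low[0]=0,low[1]=1,low[2]=2,low[3]=3,low[4]=3,low[5]=5,low[6]=6,low[7]=7); scc=(scc[0]=0,scc[1]=2,scc[2]=1,scc[3]=3,scc[4]=3,scc[5]=4,scc[6]=5,scc[7]=6)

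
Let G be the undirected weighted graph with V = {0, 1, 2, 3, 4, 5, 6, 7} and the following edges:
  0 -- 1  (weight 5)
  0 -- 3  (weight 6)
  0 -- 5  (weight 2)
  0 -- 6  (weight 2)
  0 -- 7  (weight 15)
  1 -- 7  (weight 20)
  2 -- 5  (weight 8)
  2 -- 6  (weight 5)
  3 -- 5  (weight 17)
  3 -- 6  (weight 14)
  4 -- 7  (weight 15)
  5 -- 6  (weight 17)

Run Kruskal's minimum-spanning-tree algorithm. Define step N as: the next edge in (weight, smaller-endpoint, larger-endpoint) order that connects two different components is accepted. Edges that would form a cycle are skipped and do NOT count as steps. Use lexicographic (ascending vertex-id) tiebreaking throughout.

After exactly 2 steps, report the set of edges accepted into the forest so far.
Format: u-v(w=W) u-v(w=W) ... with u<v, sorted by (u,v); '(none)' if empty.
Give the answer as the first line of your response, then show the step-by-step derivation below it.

0-5(w=2) 0-6(w=2)

step 1: add edge 0-5 (w=2); MST = {0-5(w=2)}
step 2: add edge 0-6 (w=2); MST = {0-5(w=2) 0-6(w=2)}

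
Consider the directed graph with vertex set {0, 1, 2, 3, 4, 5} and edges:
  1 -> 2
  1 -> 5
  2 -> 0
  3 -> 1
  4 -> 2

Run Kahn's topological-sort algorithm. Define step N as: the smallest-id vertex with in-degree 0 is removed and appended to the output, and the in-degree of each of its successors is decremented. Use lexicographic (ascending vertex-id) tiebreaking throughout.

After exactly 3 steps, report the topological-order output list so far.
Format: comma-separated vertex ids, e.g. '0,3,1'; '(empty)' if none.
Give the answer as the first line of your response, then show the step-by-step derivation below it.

3,1,4

step 1: output 3; order=[3]; indeg=(1,0,2,0,0,1)
step 2: output 1; order=[3,1]; indeg=(1,0,1,0,0,0)
step 3: output 4; order=[3,1,4]; indeg=(1,0,0,0,0,0)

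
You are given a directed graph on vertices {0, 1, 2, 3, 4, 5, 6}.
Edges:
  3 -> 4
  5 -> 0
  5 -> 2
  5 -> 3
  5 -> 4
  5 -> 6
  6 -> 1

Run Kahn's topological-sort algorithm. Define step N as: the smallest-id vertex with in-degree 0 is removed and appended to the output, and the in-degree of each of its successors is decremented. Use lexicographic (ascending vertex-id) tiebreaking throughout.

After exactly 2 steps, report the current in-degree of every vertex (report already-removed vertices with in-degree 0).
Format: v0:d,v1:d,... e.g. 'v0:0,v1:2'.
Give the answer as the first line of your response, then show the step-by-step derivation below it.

v0:0,v1:1,v2:0,v3:0,v4:1,v5:0,v6:0

step 1: output 5; order=[5]; indeg=(0,1,0,0,1,0,0)
step 2: output 0; order=[5,0]; indeg=(0,1,0,0,1,0,0)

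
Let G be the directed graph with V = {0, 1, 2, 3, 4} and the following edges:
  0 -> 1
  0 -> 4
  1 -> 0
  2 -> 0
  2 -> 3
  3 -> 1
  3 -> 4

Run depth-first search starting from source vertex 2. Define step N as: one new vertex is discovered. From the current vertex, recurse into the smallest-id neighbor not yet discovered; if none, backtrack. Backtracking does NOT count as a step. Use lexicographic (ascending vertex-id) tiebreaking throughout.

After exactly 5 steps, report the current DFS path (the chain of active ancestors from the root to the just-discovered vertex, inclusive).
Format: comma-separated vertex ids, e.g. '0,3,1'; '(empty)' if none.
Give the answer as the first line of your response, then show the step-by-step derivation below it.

2,3

step 1: discover 2; path=2; order=2
step 2: discover 0; path=2>0; order=2,0
step 3: discover 1; path=2>0>1; order=2,0,1
step 4: discover 4; path=2>0>4; order=2,0,1,4
step 5: discover 3; path=2>3; order=2,0,1,4,3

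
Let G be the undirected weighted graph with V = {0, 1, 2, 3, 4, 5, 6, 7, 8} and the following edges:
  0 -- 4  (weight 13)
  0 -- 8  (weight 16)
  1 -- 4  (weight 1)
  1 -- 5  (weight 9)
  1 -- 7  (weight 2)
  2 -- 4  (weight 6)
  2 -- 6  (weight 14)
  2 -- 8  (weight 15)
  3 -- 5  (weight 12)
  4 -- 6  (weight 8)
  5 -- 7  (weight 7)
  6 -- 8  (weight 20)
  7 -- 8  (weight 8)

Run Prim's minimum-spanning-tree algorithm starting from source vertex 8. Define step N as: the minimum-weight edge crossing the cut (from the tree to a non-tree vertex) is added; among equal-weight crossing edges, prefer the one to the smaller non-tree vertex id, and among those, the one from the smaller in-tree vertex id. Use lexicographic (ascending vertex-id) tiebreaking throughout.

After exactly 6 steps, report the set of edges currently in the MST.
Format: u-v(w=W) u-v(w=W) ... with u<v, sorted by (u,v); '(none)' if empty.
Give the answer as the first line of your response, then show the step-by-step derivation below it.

1-4(w=1) 1-7(w=2) 2-4(w=6) 4-6(w=8) 5-7(w=7) 7-8(w=8)

step 1: add edge 7-8 (w=8); MST = {7-8(w=8)}
step 2: add edge 1-7 (w=2); MST = {1-7(w=2) 7-8(w=8)}
step 3: add edge 1-4 (w=1); MST = {1-4(w=1) 1-7(w=2) 7-8(w=8)}
step 4: add edge 2-4 (w=6); MST = {1-4(w=1) 1-7(w=2) 2-4(w=6) 7-8(w=8)}
step 5: add edge 5-7 (w=7); MST = {1-4(w=1) 1-7(w=2) 2-4(w=6) 5-7(w=7) 7-8(w=8)}
step 6: add edge 4-6 (w=8); MST = {1-4(w=1) 1-7(w=2) 2-4(w=6) 4-6(w=8) 5-7(w=7) 7-8(w=8)}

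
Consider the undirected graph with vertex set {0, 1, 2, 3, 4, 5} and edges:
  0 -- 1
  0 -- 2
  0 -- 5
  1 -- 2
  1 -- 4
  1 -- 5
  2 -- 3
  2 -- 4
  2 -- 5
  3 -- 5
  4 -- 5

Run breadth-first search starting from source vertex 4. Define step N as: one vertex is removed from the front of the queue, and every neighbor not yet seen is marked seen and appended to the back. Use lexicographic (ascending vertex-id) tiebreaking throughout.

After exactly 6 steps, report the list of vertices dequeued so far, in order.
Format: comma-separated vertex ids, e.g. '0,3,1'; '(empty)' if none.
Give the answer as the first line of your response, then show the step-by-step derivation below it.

4,1,2,5,0,3

step 1: dequeue 4; queue=[1,2,5]; order=4
step 2: dequeue 1; queue=[2,5,0]; order=4,1
step 3: dequeue 2; queue=[5,0,3]; order=4,1,2
step 4: dequeue 5; queue=[0,3]; order=4,1,2,5
step 5: dequeue 0; queue=[3]; order=4,1,2,5,0
step 6: dequeue 3; queue=[(empty)]; order=4,1,2,5,0,3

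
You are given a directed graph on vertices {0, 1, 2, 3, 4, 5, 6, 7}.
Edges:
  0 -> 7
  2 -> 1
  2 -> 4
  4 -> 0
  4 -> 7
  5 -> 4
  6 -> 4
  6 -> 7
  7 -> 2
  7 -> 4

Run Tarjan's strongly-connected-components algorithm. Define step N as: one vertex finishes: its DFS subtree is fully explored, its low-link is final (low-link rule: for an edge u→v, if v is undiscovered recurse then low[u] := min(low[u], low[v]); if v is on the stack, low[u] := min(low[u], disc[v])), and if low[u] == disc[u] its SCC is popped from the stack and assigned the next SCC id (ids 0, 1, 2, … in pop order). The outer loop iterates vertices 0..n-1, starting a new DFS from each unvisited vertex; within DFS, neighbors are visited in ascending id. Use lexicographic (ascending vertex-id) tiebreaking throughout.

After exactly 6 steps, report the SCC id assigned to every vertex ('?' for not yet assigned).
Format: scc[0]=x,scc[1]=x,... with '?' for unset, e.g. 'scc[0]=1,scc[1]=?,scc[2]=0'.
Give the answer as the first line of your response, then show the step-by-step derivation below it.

scc[0]=1,scc[1]=0,scc[2]=1,scc[3]=2,scc[4]=1,scc[5]=?,scc[6]=?,scc[7]=1

step 1: low=(low[0]=0,low[1]=3,low[2]=2,low[3]=?,low[4]=?,low[5]=?,low[6]=?,low[7]=1); scc=(scc[0]=?,scc[1]=0,scc[2]=?,scc[3]=?,scc[4]=?,scc[5]=?,scc[6]=?,scc[7]=?)
step 2: low=(low[0]=0,low[1]=3,low[2]=2,low[3]=?,low[4]=0,low[5]=?,low[6]=?,low[7]=1); scc=(scc[0]=?,scc[1]=0,scc[2]=?,scc[3]=?,scc[4]=?,scc[5]=?,scc[6]=?,scc[7]=?)
step 3: low=(low[0]=0,low[1]=3,low[2]=0,low[3]=?,low[4]=0,low[5]=?,low[6]=?,low[7]=1); scc=(scc[0]=?,scc[1]=0,scc[2]=?,scc[3]=?,scc[4]=?,scc[5]=?,scc[6]=?,scc[7]=?)
step 4: low=(low[0]=0,low[1]=3,low[2]=0,low[3]=?,low[4]=0,low[5]=?,low[6]=?,low[7]=0); scc=(scc[0]=?,scc[1]=0,scc[2]=?,scc[3]=?,scc[4]=?,scc[5]=?,scc[6]=?,scc[7]=?)
step 5: low=(low[0]=0,low[1]=3,low[2]=0,low[3]=?,low[4]=0,low[5]=?,low[6]=?,low[7]=0); scc=(scc[0]=1,scc[1]=0,scc[2]=1,scc[3]=?,scc[4]=1,scc[5]=?,scc[6]=?,scc[7]=1)
step 6: low=(low[0]=0,low[1]=3,low[2]=0,low[3]=5,low[4]=0,low[5]=?,low[6]=?,low[7]=0); scc=(scc[0]=1,scc[1]=0,scc[2]=1,scc[3]=2,scc[4]=1,scc[5]=?,scc[6]=?,scc[7]=1)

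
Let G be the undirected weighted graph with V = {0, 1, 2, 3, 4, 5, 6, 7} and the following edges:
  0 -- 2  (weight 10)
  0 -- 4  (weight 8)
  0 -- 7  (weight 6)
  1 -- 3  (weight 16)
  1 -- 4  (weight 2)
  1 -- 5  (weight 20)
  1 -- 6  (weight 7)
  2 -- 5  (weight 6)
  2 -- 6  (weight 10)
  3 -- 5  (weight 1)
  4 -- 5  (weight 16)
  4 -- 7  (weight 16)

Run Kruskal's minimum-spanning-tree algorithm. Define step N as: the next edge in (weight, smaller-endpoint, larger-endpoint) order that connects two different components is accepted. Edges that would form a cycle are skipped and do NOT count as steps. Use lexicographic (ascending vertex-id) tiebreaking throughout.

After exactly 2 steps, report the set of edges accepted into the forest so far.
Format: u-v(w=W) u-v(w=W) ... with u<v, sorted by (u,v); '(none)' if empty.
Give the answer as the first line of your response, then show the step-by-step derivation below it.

1-4(w=2) 3-5(w=1)

step 1: add edge 3-5 (w=1); MST = {3-5(w=1)}
step 2: add edge 1-4 (w=2); MST = {1-4(w=2) 3-5(w=1)}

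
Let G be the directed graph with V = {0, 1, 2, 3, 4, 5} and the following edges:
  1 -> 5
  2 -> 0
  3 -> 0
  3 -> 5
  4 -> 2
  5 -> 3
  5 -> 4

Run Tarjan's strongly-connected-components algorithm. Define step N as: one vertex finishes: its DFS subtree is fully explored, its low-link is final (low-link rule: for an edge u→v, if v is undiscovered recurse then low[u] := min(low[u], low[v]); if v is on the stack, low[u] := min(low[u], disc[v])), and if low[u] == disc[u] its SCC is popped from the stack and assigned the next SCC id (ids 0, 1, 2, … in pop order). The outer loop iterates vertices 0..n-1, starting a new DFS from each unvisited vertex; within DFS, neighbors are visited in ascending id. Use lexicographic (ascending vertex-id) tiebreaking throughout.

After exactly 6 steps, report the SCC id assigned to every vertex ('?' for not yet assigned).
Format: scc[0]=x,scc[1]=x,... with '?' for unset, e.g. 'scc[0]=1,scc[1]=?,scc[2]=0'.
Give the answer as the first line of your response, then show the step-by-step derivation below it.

scc[0]=0,scc[1]=4,scc[2]=1,scc[3]=3,scc[4]=2,scc[5]=3

step 1: low=(low[0]=0,low[1]=?,low[2]=?,low[3]=?,low[4]=?,low[5]=?); scc=(scc[0]=0,scc[1]=?,scc[2]=?,scc[3]=?,scc[4]=?,scc[5]=?)
step 2: low=(low[0]=0,low[1]=1,low[2]=?,low[3]=2,low[4]=?,low[5]=2); scc=(scc[0]=0,scc[1]=?,scc[2]=?,scc[3]=?,scc[4]=?,scc[5]=?)
step 3: low=(low[0]=0,low[1]=1,low[2]=5,low[3]=2,low[4]=4,low[5]=2); scc=(scc[0]=0,scc[1]=?,scc[2]=1,scc[3]=?,scc[4]=?,scc[5]=?)
step 4: low=(low[0]=0,low[1]=1,low[2]=5,low[3]=2,low[4]=4,low[5]=2); scc=(scc[0]=0,scc[1]=?,scc[2]=1,scc[3]=?,scc[4]=2,scc[5]=?)
step 5: low=(low[0]=0,low[1]=1,low[2]=5,low[3]=2,low[4]=4,low[5]=2); scc=(scc[0]=0,scc[1]=?,scc[2]=1,scc[3]=3,scc[4]=2,scc[5]=3)
step 6: low=(low[0]=0,low[1]=1,low[2]=5,low[3]=2,low[4]=4,low[5]=2); scc=(scc[0]=0,scc[1]=4,scc[2]=1,scc[3]=3,scc[4]=2,scc[5]=3)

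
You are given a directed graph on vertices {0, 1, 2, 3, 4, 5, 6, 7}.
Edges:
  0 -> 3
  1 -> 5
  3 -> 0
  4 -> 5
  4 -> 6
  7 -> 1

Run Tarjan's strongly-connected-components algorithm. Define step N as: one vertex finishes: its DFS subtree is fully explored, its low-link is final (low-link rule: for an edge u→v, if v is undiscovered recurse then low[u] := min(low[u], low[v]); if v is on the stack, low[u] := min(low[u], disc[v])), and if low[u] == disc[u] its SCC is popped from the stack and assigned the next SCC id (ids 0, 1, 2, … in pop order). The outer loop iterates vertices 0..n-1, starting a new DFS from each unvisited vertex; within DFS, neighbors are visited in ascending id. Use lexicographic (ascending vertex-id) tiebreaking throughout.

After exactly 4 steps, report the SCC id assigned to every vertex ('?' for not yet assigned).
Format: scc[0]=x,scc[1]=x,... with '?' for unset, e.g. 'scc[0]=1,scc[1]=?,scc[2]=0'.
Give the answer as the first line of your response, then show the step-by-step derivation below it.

scc[0]=0,scc[1]=2,scc[2]=?,scc[3]=0,scc[4]=?,scc[5]=1,scc[6]=?,scc[7]=?

step 1: low=(low[0]=0,low[1]=?,low[2]=?,low[3]=0,low[4]=?,low[5]=?,low[6]=?,low[7]=?); scc=(scc[0]=?,scc[1]=?,scc[2]=?,scc[3]=?,scc[4]=?,scc[5]=?,scc[6]=?,scc[7]=?)
step 2: low=(low[0]=0,low[1]=?,low[2]=?,low[3]=0,low[4]=?,low[5]=?,low[6]=?,low[7]=?); scc=(scc[0]=0,scc[1]=?,scc[2]=?,scc[3]=0,scc[4]=?,scc[5]=?,scc[6]=?,scc[7]=?)
step 3: low=(low[0]=0,low[1]=2,low[2]=?,low[3]=0,low[4]=?,low[5]=3,low[6]=?,low[7]=?); scc=(scc[0]=0,scc[1]=?,scc[2]=?,scc[3]=0,scc[4]=?,scc[5]=1,scc[6]=?,scc[7]=?)
step 4: low=(low[0]=0,low[1]=2,low[2]=?,low[3]=0,low[4]=?,low[5]=3,low[6]=?,low[7]=?); scc=(scc[0]=0,scc[1]=2,scc[2]=?,scc[3]=0,scc[4]=?,scc[5]=1,scc[6]=?,scc[7]=?)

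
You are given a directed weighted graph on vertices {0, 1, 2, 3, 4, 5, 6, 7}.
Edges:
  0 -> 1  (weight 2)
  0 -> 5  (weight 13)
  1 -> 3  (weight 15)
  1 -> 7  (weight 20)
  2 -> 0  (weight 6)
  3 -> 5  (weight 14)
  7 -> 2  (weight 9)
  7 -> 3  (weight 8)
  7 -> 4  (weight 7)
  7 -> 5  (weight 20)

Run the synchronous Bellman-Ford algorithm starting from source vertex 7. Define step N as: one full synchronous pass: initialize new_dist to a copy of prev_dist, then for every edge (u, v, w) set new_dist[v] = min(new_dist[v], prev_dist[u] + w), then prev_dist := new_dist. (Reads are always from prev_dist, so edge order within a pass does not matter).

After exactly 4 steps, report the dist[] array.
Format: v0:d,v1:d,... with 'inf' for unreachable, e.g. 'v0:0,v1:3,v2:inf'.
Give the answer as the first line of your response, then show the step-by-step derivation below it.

v0:15,v1:17,v2:9,v3:8,v4:7,v5:20,v6:inf,v7:0

step 1: dist = v0:inf,v1:inf,v2:9,v3:8,v4:7,v5:20,v6:inf,v7:0
step 2: dist = v0:15,v1:inf,v2:9,v3:8,v4:7,v5:20,v6:inf,v7:0
step 3: dist = v0:15,v1:17,v2:9,v3:8,v4:7,v5:20,v6:inf,v7:0
step 4: dist = v0:15,v1:17,v2:9,v3:8,v4:7,v5:20,v6:inf,v7:0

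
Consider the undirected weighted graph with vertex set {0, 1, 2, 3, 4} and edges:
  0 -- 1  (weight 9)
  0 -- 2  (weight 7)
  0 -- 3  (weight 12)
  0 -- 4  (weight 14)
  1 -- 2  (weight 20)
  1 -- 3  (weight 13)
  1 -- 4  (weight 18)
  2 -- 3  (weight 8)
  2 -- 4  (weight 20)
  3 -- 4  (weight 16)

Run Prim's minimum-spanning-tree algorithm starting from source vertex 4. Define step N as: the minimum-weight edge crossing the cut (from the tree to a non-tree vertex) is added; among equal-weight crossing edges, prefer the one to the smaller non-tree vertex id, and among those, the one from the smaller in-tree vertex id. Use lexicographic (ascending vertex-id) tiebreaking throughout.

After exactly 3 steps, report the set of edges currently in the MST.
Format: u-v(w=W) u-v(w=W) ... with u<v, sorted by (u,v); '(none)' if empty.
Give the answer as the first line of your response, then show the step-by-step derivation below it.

0-2(w=7) 0-4(w=14) 2-3(w=8)

step 1: add edge 0-4 (w=14); MST = {0-4(w=14)}
step 2: add edge 0-2 (w=7); MST = {0-2(w=7) 0-4(w=14)}
step 3: add edge 2-3 (w=8); MST = {0-2(w=7) 0-4(w=14) 2-3(w=8)}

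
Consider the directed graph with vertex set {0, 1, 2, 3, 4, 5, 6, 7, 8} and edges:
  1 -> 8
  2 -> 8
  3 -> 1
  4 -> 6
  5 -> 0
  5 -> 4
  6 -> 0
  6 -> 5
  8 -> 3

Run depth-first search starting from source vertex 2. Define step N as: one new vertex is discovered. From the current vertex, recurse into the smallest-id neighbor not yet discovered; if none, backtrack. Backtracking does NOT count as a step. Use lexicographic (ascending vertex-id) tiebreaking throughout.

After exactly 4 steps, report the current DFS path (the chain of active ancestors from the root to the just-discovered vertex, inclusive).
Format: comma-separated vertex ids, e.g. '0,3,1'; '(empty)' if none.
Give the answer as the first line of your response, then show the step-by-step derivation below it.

2,8,3,1

step 1: discover 2; path=2; order=2
step 2: discover 8; path=2>8; order=2,8
step 3: discover 3; path=2>8>3; order=2,8,3
step 4: discover 1; path=2>8>3>1; order=2,8,3,1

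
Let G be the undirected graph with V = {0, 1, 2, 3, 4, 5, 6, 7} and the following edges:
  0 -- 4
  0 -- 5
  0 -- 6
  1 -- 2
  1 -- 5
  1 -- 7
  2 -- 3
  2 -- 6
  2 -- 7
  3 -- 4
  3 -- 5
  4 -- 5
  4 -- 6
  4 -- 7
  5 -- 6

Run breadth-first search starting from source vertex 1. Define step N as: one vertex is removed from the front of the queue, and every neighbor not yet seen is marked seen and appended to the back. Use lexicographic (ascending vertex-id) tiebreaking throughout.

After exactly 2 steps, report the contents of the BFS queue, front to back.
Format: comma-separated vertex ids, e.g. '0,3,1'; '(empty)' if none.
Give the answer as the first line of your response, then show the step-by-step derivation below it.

5,7,3,6

step 1: dequeue 1; queue=[2,5,7]; order=1
step 2: dequeue 2; queue=[5,7,3,6]; order=1,2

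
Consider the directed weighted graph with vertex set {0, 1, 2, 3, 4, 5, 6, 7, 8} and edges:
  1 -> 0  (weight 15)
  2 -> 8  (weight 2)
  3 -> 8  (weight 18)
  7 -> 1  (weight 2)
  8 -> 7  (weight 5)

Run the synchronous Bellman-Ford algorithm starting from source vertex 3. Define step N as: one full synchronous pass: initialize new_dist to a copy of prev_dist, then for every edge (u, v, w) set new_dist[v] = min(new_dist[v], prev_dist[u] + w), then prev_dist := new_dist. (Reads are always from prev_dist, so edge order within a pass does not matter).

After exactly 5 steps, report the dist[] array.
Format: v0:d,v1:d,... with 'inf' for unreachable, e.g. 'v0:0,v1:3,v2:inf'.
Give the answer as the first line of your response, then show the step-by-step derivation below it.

v0:40,v1:25,v2:inf,v3:0,v4:inf,v5:inf,v6:inf,v7:23,v8:18

step 1: dist = v0:inf,v1:inf,v2:inf,v3:0,v4:inf,v5:inf,v6:inf,v7:inf,v8:18
step 2: dist = v0:inf,v1:inf,v2:inf,v3:0,v4:inf,v5:inf,v6:inf,v7:23,v8:18
step 3: dist = v0:inf,v1:25,v2:inf,v3:0,v4:inf,v5:inf,v6:inf,v7:23,v8:18
step 4: dist = v0:40,v1:25,v2:inf,v3:0,v4:inf,v5:inf,v6:inf,v7:23,v8:18
step 5: dist = v0:40,v1:25,v2:inf,v3:0,v4:inf,v5:inf,v6:inf,v7:23,v8:18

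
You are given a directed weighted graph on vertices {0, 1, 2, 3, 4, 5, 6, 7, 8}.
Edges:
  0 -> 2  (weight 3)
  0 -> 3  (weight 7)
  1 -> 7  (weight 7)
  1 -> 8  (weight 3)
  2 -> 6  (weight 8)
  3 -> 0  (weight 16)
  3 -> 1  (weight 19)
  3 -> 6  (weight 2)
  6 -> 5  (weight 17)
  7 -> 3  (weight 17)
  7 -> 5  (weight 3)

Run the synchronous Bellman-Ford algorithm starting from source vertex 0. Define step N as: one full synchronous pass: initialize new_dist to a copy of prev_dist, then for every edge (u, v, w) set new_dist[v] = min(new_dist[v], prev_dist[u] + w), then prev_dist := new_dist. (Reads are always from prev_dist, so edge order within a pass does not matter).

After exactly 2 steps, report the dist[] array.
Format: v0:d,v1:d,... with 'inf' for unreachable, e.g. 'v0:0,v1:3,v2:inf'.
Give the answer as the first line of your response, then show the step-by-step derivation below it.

v0:0,v1:26,v2:3,v3:7,v4:inf,v5:inf,v6:9,v7:inf,v8:inf

step 1: dist = v0:0,v1:inf,v2:3,v3:7,v4:inf,v5:inf,v6:inf,v7:inf,v8:inf
step 2: dist = v0:0,v1:26,v2:3,v3:7,v4:inf,v5:inf,v6:9,v7:inf,v8:inf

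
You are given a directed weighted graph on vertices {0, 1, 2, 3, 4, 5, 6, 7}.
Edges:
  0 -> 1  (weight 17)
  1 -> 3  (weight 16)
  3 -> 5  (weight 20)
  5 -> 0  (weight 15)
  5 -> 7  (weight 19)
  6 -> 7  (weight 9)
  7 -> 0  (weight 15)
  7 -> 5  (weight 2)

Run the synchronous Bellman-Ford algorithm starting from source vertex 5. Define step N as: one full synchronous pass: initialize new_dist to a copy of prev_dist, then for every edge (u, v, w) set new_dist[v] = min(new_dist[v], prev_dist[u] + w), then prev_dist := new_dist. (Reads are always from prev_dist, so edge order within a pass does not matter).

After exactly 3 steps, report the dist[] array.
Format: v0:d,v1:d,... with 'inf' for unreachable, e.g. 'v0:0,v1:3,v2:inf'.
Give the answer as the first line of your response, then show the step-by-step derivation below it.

v0:15,v1:32,v2:inf,v3:48,v4:inf,v5:0,v6:inf,v7:19

step 1: dist = v0:15,v1:inf,v2:inf,v3:inf,v4:inf,v5:0,v6:inf,v7:19
step 2: dist = v0:15,v1:32,v2:inf,v3:inf,v4:inf,v5:0,v6:inf,v7:19
step 3: dist = v0:15,v1:32,v2:inf,v3:48,v4:inf,v5:0,v6:inf,v7:19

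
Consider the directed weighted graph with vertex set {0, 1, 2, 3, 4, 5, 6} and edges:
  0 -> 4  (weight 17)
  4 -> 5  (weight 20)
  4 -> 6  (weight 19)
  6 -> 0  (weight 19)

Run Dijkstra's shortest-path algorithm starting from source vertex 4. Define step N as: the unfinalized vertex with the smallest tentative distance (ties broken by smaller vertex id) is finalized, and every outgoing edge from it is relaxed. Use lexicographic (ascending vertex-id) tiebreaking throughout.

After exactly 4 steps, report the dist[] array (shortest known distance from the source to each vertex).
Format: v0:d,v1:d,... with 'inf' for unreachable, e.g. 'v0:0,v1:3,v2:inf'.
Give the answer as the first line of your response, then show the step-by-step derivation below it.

v0:38,v1:inf,v2:inf,v3:inf,v4:0,v5:20,v6:19

step 1: dist = v0:inf,v1:inf,v2:inf,v3:inf,v4:0,v5:20,v6:19
step 2: dist = v0:38,v1:inf,v2:inf,v3:inf,v4:0,v5:20,v6:19
step 3: dist = v0:38,v1:inf,v2:inf,v3:inf,v4:0,v5:20,v6:19
step 4: dist = v0:38,v1:inf,v2:inf,v3:inf,v4:0,v5:20,v6:19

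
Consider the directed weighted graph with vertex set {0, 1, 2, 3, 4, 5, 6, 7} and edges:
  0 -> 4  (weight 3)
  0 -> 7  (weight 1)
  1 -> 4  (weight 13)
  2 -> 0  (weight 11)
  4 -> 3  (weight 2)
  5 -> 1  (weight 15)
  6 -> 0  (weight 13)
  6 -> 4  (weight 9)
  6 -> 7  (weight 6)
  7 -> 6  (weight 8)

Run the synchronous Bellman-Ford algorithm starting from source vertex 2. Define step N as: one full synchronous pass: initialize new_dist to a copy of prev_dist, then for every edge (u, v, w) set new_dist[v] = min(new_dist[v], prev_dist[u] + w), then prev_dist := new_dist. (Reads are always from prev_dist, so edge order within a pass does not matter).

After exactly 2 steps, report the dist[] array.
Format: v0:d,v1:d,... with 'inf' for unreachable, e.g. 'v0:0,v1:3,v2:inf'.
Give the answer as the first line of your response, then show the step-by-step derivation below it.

v0:11,v1:inf,v2:0,v3:inf,v4:14,v5:inf,v6:inf,v7:12

step 1: dist = v0:11,v1:inf,v2:0,v3:inf,v4:inf,v5:inf,v6:inf,v7:inf
step 2: dist = v0:11,v1:inf,v2:0,v3:inf,v4:14,v5:inf,v6:inf,v7:12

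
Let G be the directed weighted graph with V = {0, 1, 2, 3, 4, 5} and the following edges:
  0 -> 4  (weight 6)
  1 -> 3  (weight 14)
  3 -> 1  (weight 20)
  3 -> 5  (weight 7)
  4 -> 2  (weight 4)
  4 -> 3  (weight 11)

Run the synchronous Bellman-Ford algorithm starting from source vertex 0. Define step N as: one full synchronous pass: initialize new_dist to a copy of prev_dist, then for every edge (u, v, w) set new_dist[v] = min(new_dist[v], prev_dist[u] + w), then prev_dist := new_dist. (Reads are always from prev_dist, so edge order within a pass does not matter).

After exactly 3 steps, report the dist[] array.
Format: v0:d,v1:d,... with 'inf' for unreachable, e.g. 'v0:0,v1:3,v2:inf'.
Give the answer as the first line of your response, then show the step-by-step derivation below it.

v0:0,v1:37,v2:10,v3:17,v4:6,v5:24

step 1: dist = v0:0,v1:inf,v2:inf,v3:inf,v4:6,v5:inf
step 2: dist = v0:0,v1:inf,v2:10,v3:17,v4:6,v5:inf
step 3: dist = v0:0,v1:37,v2:10,v3:17,v4:6,v5:24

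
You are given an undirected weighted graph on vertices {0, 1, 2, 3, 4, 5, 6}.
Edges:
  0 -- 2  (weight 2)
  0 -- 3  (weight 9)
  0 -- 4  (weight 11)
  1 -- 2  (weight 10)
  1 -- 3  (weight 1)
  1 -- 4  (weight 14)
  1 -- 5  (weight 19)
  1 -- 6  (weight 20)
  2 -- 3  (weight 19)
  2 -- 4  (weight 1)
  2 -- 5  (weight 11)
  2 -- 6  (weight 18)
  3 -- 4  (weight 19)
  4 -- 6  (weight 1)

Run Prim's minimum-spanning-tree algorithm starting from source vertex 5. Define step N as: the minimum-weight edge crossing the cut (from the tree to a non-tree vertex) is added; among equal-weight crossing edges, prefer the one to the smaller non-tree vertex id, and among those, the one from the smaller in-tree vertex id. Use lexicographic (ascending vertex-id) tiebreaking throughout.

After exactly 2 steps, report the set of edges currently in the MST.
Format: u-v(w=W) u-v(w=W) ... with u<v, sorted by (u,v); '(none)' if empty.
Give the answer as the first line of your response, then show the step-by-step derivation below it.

2-4(w=1) 2-5(w=11)

step 1: add edge 2-5 (w=11); MST = {2-5(w=11)}
step 2: add edge 2-4 (w=1); MST = {2-4(w=1) 2-5(w=11)}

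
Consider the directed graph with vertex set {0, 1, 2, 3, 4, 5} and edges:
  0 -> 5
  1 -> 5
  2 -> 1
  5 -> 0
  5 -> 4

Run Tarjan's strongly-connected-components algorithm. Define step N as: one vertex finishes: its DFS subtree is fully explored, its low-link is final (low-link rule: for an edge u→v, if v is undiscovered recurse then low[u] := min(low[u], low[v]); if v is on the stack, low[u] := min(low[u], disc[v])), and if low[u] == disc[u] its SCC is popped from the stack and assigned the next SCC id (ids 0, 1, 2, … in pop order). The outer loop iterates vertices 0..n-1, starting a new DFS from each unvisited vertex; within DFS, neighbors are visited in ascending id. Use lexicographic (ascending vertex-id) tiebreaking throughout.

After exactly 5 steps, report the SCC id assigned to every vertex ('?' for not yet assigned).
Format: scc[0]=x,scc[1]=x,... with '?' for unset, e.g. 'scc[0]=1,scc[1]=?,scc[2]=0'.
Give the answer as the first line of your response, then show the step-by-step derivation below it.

scc[0]=1,scc[1]=2,scc[2]=3,scc[3]=?,scc[4]=0,scc[5]=1

step 1: low=(low[0]=0,low[1]=?,low[2]=?,low[3]=?,low[4]=2,low[5]=0); scc=(scc[0]=?,scc[1]=?,scc[2]=?,scc[3]=?,scc[4]=0,scc[5]=?)
step 2: low=(low[0]=0,low[1]=?,low[2]=?,low[3]=?,low[4]=2,low[5]=0); scc=(scc[0]=?,scc[1]=?,scc[2]=?,scc[3]=?,scc[4]=0,scc[5]=?)
step 3: low=(low[0]=0,low[1]=?,low[2]=?,low[3]=?,low[4]=2,low[5]=0); scc=(scc[0]=1,scc[1]=?,scc[2]=?,scc[3]=?,scc[4]=0,scc[5]=1)
step 4: low=(low[0]=0,low[1]=3,low[2]=?,low[3]=?,low[4]=2,low[5]=0); scc=(scc[0]=1,scc[1]=2,scc[2]=?,scc[3]=?,scc[4]=0,scc[5]=1)
step 5: low=(low[0]=0,low[1]=3,low[2]=4,low[3]=?,low[4]=2,low[5]=0); scc=(scc[0]=1,scc[1]=2,scc[2]=3,scc[3]=?,scc[4]=0,scc[5]=1)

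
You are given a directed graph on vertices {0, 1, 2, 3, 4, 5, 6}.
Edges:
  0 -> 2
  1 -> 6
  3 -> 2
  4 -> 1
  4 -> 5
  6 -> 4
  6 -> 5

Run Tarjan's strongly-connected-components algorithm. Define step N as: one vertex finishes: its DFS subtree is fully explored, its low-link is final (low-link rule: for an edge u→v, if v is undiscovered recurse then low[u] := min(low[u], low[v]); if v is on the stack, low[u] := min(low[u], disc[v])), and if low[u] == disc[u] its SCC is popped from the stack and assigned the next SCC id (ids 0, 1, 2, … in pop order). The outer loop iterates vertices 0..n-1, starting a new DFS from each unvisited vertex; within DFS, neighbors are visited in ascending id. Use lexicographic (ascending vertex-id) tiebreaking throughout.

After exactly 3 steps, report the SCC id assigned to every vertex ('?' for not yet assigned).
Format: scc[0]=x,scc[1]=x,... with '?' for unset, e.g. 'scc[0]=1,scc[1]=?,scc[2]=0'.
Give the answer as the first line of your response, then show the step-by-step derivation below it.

scc[0]=1,scc[1]=?,scc[2]=0,scc[3]=?,scc[4]=?,scc[5]=2,scc[6]=?

step 1: low=(low[0]=0,low[1]=?,low[2]=1,low[3]=?,low[4]=?,low[5]=?,low[6]=?); scc=(scc[0]=?,scc[1]=?,scc[2]=0,scc[3]=?,scc[4]=?,scc[5]=?,scc[6]=?)
step 2: low=(low[0]=0,low[1]=?,low[2]=1,low[3]=?,low[4]=?,low[5]=?,low[6]=?); scc=(scc[0]=1,scc[1]=?,scc[2]=0,scc[3]=?,scc[4]=?,scc[5]=?,scc[6]=?)
step 3: low=(low[0]=0,low[1]=2,low[2]=1,low[3]=?,low[4]=2,low[5]=5,low[6]=3); scc=(scc[0]=1,scc[1]=?,scc[2]=0,scc[3]=?,scc[4]=?,scc[5]=2,scc[6]=?)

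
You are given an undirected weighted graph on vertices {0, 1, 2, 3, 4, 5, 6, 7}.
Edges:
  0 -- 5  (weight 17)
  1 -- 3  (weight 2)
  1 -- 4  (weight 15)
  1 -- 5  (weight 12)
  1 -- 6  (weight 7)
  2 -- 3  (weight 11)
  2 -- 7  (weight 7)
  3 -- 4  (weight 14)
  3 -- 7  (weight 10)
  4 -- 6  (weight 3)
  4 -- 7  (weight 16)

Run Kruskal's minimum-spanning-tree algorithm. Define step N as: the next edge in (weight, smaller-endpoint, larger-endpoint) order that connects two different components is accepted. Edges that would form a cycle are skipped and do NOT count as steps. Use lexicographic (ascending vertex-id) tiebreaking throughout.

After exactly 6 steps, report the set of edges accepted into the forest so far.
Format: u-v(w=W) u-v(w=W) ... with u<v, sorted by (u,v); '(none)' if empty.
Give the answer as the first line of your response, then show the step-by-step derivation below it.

1-3(w=2) 1-5(w=12) 1-6(w=7) 2-7(w=7) 3-7(w=10) 4-6(w=3)

step 1: add edge 1-3 (w=2); MST = {1-3(w=2)}
step 2: add edge 4-6 (w=3); MST = {1-3(w=2) 4-6(w=3)}
step 3: add edge 1-6 (w=7); MST = {1-3(w=2) 1-6(w=7) 4-6(w=3)}
step 4: add edge 2-7 (w=7); MST = {1-3(w=2) 1-6(w=7) 2-7(w=7) 4-6(w=3)}
step 5: add edge 3-7 (w=10); MST = {1-3(w=2) 1-6(w=7) 2-7(w=7) 3-7(w=10) 4-6(w=3)}
step 6: add edge 1-5 (w=12); MST = {1-3(w=2) 1-5(w=12) 1-6(w=7) 2-7(w=7) 3-7(w=10) 4-6(w=3)}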